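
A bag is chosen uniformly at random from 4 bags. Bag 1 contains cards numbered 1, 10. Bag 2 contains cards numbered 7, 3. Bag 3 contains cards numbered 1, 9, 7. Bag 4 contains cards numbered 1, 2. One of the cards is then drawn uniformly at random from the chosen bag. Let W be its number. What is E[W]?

E[W | bag 1] = (1+10)/2 = 11/2.
E[W | bag 2] = (7+3)/2 = 5.
E[W | bag 3] = (1+9+7)/3 = 17/3.
E[W | bag 4] = (1+2)/2 = 3/2.
E[W] = (1/4)·(11/2) + (1/4)·(5) + (1/4)·(17/3) + (1/4)·(3/2) = 53/12.

53/12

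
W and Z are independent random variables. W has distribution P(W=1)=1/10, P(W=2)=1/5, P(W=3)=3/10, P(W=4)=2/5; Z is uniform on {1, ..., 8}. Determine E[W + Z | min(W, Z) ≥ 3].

P(min(W, Z) ≥ 3) = 21/40.
Summing (W+Z)·P(x,y) over outcomes with min(W, Z) ≥ 3 gives 381/80.
E[W + Z | min(W, Z) ≥ 3] = (381/80) / (21/40) = 127/14.

127/14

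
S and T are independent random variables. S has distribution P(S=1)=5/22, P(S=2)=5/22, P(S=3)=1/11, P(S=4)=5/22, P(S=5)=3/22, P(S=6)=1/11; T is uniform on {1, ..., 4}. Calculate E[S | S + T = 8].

47/10

P(S + T = 8) = 5/44.
Summing S·P(x,y) over outcomes with S + T = 8 gives 47/88.
E[S | S + T = 8] = (47/88) / (5/44) = 47/10.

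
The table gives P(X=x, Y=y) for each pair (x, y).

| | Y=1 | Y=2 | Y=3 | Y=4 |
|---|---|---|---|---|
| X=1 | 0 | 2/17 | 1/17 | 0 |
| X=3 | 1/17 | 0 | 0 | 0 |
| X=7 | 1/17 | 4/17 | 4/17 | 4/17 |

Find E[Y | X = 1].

P(X = 1) = 3/17.
Σ Y·P over the event = 2·(2/17) + 3·(1/17) = 7/17.
E[Y | X = 1] = (7/17) / (3/17) = 7/3.

7/3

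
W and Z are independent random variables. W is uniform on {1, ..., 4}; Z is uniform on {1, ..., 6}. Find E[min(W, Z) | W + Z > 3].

P(W + Z > 3) = 7/8.
Summing min(W,Z)·P(x,y) over outcomes with W + Z > 3 gives 47/24.
E[min(W, Z) | W + Z > 3] = (47/24) / (7/8) = 47/21.

47/21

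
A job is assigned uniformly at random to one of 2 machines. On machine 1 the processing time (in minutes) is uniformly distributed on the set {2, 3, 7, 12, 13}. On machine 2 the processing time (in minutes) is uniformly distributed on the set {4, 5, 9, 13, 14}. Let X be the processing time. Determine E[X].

41/5

E[X | machine 1] = (2+3+7+12+13)/5 = 37/5.
E[X | machine 2] = (4+5+9+13+14)/5 = 9.
By the law of total expectation,
E[X] = (1/2)·(37/5) + (1/2)·(9) = 41/5.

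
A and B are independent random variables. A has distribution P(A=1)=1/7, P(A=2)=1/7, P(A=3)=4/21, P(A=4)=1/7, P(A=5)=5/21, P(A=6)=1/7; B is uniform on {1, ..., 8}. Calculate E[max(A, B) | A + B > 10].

263/37

P(A + B > 10) = 37/168.
Summing max(A,B)·P(x,y) over outcomes with A + B > 10 gives 263/168.
E[max(A, B) | A + B > 10] = (263/168) / (37/168) = 263/37.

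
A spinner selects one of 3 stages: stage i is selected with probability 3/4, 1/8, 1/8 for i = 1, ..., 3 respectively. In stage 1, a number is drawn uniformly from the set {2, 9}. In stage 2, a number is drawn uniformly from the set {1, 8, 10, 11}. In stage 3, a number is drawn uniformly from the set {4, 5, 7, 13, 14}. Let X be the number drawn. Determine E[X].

491/80

E[X | stage 1] = (2+9)/2 = 11/2.
E[X | stage 2] = (1+8+10+11)/4 = 15/2.
E[X | stage 3] = (4+5+7+13+14)/5 = 43/5.
By the law of total expectation,
E[X] = (3/4)·(11/2) + (1/8)·(15/2) + (1/8)·(43/5) = 491/80.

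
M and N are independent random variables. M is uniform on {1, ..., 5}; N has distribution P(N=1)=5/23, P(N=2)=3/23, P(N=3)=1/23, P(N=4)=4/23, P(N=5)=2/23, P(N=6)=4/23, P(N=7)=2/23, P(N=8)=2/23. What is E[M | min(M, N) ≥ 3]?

P(min(M, N) ≥ 3) = 9/23.
Summing M·P(x,y) over outcomes with min(M, N) ≥ 3 gives 36/23.
E[M | min(M, N) ≥ 3] = (36/23) / (9/23) = 4.

4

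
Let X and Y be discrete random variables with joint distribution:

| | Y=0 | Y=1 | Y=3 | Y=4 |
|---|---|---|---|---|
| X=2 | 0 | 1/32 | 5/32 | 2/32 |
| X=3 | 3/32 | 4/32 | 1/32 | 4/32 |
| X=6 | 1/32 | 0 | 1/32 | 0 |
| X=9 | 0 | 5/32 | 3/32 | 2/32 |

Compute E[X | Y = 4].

P(Y = 4) = 1/4.
Σ X·P over the event = 2·(2/32) + 3·(4/32) + 9·(2/32) = 17/16.
E[X | Y = 4] = (17/16) / (1/4) = 17/4.

17/4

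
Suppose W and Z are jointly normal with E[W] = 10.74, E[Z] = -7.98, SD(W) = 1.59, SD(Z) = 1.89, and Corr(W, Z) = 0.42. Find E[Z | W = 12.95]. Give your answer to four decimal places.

For a bivariate normal, E[Z | W=x] = μ_Z + ρ·(σ_Z/σ_W)·(x − μ_W).
E[Z | W=12.95] = -7.98 + (0.42)·(1.89/1.59)·(12.95 − (10.74)) = -7.98 + (0.49925)·(2.21) = -6.8767.

-6.8767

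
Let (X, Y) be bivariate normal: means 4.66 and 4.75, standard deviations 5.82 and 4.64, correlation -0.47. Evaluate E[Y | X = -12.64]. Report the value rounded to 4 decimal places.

E[Y | X=x] = μ_Y + ρ(σ_Y/σ_X)(x − μ_X) for jointly normal variables.
E[Y | X=-12.64] = 4.75 + (-0.47)·(4.64/5.82)·(-12.64 − (4.66)) = 4.75 + (-0.374708)·(-17.3) = 11.2324.

11.2324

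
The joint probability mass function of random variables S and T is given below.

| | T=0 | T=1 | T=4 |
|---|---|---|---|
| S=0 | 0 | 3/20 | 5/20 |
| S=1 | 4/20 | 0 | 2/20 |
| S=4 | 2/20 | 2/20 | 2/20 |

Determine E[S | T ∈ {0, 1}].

20/11

P(T ∈ {0, 1}) = 11/20.
Summing S·P(S=x,T=y) over the conditioning event gives 1.
E[S | T ∈ {0, 1}] = (1) / (11/20) = 20/11.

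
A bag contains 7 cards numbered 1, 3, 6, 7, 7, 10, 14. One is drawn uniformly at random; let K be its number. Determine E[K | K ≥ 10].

12

P(K ≥ 10) = 2/7.
Σ over the event: 10·1/7 + 14·1/7 = 24/7.
E[K | K ≥ 10] = (24/7) / (2/7) = 12.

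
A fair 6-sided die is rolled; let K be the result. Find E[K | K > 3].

5

Given K > 3, K is equally likely to be any of {4, 5, 6}.
E[K | K > 3] = (4 + 5 + 6) / 3 = 5.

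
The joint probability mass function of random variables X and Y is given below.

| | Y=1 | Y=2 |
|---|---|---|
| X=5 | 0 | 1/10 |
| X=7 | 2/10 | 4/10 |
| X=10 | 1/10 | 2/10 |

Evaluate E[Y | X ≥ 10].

5/3

P(X ≥ 10) = 3/10.
Σ Y·P over the event = 1·(1/10) + 2·(2/10) = 1/2.
E[Y | X ≥ 10] = (1/2) / (3/10) = 5/3.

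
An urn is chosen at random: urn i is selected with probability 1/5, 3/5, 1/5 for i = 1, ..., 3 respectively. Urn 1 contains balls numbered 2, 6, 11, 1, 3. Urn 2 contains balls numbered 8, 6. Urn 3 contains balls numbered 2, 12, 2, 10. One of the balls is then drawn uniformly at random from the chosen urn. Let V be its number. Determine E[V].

321/50

E[V | urn 1] = (2+6+11+1+3)/5 = 23/5.
E[V | urn 2] = (8+6)/2 = 7.
E[V | urn 3] = (2+12+2+10)/4 = 13/2.
E[V] = (1/5)·(23/5) + (3/5)·(7) + (1/5)·(13/2) = 321/50.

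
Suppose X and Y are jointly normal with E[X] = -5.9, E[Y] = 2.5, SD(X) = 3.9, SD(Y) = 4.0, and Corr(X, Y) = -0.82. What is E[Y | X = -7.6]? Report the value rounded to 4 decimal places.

For a bivariate normal, E[Y | X=x] = μ_Y + ρ·(σ_Y/σ_X)·(x − μ_X).
E[Y | X=-7.6] = 2.5 + (-0.82)·(4.0/3.9)·(-7.6 − (-5.9)) = 2.5 + (-0.841026)·(-1.7) = 3.9297.

3.9297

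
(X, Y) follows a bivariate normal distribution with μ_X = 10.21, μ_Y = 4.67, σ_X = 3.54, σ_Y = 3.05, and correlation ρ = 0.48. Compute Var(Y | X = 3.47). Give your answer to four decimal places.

7.1592

Var(Y | X=x) = (1 − ρ²)·σ_Y².
Var(Y | X=3.47) = (3.05)²·(1 − (0.48)²) = 9.3025·0.7696 = 7.1592.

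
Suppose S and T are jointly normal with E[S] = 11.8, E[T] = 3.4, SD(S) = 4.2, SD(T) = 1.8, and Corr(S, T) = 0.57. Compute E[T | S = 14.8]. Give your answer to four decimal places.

E[T | S=x] = μ_T + ρ(σ_T/σ_S)(x − μ_S) for jointly normal variables.
E[T | S=14.8] = 3.4 + (0.57)·(1.8/4.2)·(14.8 − (11.8)) = 3.4 + (0.24429)·(3) = 4.1329.

4.1329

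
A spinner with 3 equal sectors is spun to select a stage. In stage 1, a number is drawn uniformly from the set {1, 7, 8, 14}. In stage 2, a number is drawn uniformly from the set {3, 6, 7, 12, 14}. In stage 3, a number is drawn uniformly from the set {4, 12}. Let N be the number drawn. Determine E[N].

E[N | stage 1] = (1+7+8+14)/4 = 15/2.
E[N | stage 2] = (3+6+7+12+14)/5 = 42/5.
E[N | stage 3] = (4+12)/2 = 8.
E[N] = (1/3)·(15/2) + (1/3)·(42/5) + (1/3)·(8) = 239/30.

239/30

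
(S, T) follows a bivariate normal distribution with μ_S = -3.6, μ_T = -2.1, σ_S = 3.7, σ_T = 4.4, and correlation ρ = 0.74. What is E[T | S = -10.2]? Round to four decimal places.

The regression of T on S has slope ρ·σ_T/σ_S and passes through (μ_S, μ_T).
E[T | S=-10.2] = -2.1 + (0.74)·(4.4/3.7)·(-10.2 − (-3.6)) = -2.1 + (0.88)·(-6.6) = -7.9080.

-7.9080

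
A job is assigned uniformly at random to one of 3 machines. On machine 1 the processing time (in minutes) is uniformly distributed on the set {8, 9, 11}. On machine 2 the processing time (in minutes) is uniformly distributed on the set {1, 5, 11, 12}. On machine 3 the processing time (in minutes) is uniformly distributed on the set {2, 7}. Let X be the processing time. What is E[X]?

E[X | machine 1] = (8+9+11)/3 = 28/3.
E[X | machine 2] = (1+5+11+12)/4 = 29/4.
E[X | machine 3] = (2+7)/2 = 9/2.
E[X] = (1/3)·(28/3) + (1/3)·(29/4) + (1/3)·(9/2) = 253/36.

253/36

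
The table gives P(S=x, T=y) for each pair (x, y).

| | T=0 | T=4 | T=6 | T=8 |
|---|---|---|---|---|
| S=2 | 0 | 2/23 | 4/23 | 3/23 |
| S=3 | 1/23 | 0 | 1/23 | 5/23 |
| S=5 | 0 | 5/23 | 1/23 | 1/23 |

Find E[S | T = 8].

26/9

P(T = 8) = 9/23.
Summing S·P(S=x,T=y) over the conditioning event gives 26/23.
E[S | T = 8] = (26/23) / (9/23) = 26/9.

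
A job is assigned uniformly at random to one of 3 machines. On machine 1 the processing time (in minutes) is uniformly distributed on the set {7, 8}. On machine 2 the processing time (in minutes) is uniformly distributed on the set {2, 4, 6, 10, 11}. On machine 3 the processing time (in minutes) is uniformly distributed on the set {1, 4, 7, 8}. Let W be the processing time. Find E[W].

191/30

E[W | machine 1] = (7+8)/2 = 15/2.
E[W | machine 2] = (2+4+6+10+11)/5 = 33/5.
E[W | machine 3] = (1+4+7+8)/4 = 5.
E[W] = (1/3)·(15/2) + (1/3)·(33/5) + (1/3)·(5) = 191/30.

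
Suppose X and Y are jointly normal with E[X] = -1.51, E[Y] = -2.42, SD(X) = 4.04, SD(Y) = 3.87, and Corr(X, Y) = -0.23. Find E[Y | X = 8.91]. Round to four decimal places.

-4.7158

For a bivariate normal, E[Y | X=x] = μ_Y + ρ·(σ_Y/σ_X)·(x − μ_X).
E[Y | X=8.91] = -2.42 + (-0.23)·(3.87/4.04)·(8.91 − (-1.51)) = -2.42 + (-0.220322)·(10.42) = -4.7158.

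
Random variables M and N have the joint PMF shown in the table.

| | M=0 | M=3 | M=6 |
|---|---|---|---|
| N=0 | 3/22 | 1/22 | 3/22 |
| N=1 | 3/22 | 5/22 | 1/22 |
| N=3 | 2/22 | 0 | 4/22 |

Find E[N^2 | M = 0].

P(M = 0) = 4/11.
Σ N^2·P over the event = 0·(3/22) + 1·(3/22) + 9·(2/22) = 21/22.
E[N^2 | M = 0] = (21/22) / (4/11) = 21/8.

21/8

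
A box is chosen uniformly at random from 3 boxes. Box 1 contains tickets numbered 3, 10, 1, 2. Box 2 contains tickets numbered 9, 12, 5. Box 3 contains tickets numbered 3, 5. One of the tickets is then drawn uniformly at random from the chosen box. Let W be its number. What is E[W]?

E[W | box 1] = (3+10+1+2)/4 = 4.
E[W | box 2] = (9+12+5)/3 = 26/3.
E[W | box 3] = (3+5)/2 = 4.
By the law of total expectation,
E[W] = (1/3)·(4) + (1/3)·(26/3) + (1/3)·(4) = 50/9.

50/9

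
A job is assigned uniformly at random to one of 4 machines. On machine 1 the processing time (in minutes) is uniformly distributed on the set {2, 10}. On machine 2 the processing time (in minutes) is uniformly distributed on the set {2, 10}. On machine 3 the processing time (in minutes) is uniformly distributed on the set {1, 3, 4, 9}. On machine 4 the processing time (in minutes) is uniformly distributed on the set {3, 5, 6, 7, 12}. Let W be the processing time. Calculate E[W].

E[W | machine 1] = (2+10)/2 = 6.
E[W | machine 2] = (2+10)/2 = 6.
E[W | machine 3] = (1+3+4+9)/4 = 17/4.
E[W | machine 4] = (3+5+6+7+12)/5 = 33/5.
By the law of total expectation,
E[W] = (1/4)·(6) + (1/4)·(6) + (1/4)·(17/4) + (1/4)·(33/5) = 457/80.

457/80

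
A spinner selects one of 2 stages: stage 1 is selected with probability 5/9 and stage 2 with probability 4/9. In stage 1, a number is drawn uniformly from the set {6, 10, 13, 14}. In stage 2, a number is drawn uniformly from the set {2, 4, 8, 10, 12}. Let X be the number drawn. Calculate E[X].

1651/180

E[X | stage 1] = (6+10+13+14)/4 = 43/4.
E[X | stage 2] = (2+4+8+10+12)/5 = 36/5.
E[X] = (5/9)·(43/4) + (4/9)·(36/5) = 1651/180.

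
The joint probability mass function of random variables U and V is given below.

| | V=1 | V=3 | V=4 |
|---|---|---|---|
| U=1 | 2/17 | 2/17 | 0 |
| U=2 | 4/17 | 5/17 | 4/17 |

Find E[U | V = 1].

P(V = 1) = 6/17.
Σ U·P over the event = 1·(2/17) + 2·(4/17) = 10/17.
E[U | V = 1] = (10/17) / (6/17) = 5/3.

5/3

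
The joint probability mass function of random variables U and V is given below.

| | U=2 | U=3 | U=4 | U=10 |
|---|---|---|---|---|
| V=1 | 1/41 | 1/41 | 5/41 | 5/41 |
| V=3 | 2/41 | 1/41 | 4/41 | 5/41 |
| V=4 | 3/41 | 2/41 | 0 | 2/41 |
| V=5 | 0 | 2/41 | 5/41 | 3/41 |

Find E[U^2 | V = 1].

P(V = 1) = 12/41.
Σ U^2·P over the event = 4·(1/41) + 9·(1/41) + 16·(5/41) + 100·(5/41) = 593/41.
E[U^2 | V = 1] = (593/41) / (12/41) = 593/12.

593/12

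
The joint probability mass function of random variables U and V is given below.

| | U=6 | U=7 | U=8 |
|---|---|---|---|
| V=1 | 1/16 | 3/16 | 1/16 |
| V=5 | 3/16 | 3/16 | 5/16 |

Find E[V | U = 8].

P(U = 8) = 3/8.
Σ V·P over the event = 1·(1/16) + 5·(5/16) = 13/8.
E[V | U = 8] = (13/8) / (3/8) = 13/3.

13/3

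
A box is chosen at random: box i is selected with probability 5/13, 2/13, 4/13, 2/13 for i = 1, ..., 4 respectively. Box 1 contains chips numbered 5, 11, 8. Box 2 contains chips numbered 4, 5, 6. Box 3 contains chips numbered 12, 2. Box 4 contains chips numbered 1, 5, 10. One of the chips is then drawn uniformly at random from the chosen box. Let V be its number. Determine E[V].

E[V | box 1] = (5+11+8)/3 = 8.
E[V | box 2] = (4+5+6)/3 = 5.
E[V | box 3] = (12+2)/2 = 7.
E[V | box 4] = (1+5+10)/3 = 16/3.
E[V] = (5/13)·(8) + (2/13)·(5) + (4/13)·(7) + (2/13)·(16/3) = 266/39.

266/39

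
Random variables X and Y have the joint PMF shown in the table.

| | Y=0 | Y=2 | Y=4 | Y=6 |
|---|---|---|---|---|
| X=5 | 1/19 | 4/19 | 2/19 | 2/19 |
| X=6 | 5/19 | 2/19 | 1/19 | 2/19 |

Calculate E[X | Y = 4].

16/3

P(Y = 4) = 3/19.
Σ X·P over the event = 5·(2/19) + 6·(1/19) = 16/19.
E[X | Y = 4] = (16/19) / (3/19) = 16/3.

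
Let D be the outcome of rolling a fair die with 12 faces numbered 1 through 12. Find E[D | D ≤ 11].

Given D ≤ 11, D is equally likely to be any of {1, 2, 3, 4, 5, 6, 7, 8, 9, 10, 11}.
E[D | D ≤ 11] = (1 + 2 + 3 + 4 + 5 + 6 + 7 + 8 + 9 + 10 + 11) / 11 = 6.

6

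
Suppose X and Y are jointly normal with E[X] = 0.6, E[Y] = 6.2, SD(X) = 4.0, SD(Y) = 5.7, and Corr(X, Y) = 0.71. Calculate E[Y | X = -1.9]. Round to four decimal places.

E[Y | X=x] = μ_Y + ρ(σ_Y/σ_X)(x − μ_X) for jointly normal variables.
E[Y | X=-1.9] = 6.2 + (0.71)·(5.7/4.0)·(-1.9 − (0.6)) = 6.2 + (1.01175)·(-2.5) = 3.6706.

3.6706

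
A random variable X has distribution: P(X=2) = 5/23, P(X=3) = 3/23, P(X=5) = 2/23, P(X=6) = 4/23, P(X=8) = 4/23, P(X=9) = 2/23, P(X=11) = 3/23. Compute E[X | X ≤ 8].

85/18

P(X ≤ 8) = 18/23.
Σ over the event: 2·5/23 + 3·3/23 + 5·2/23 + 6·4/23 + 8·4/23 = 85/23.
E[X | X ≤ 8] = (85/23) / (18/23) = 85/18.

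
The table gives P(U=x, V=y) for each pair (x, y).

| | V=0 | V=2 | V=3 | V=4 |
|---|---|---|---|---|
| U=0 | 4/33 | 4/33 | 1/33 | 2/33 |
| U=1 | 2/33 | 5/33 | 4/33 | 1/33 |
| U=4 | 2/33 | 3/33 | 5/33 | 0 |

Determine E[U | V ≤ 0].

5/4

P(V ≤ 0) = 8/33.
Σ U·P over the event = 0·(4/33) + 1·(2/33) + 4·(2/33) = 10/33.
E[U | V ≤ 0] = (10/33) / (8/33) = 5/4.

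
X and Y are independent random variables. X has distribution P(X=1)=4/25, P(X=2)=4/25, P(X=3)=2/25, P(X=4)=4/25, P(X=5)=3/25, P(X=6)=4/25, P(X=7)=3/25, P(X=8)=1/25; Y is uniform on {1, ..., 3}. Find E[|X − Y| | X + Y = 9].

17/4

P(X + Y = 9) = 8/75.
Summing |X−Y|·P(x,y) over outcomes with X + Y = 9 gives 34/75.
E[|X − Y| | X + Y = 9] = (34/75) / (8/75) = 17/4.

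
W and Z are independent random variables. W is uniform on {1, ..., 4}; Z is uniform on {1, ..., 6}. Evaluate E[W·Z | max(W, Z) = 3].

27/5

Outcomes with max(W, Z) = 3: (1,3), (2,3), (3,1), (3,2), (3,3), each with probability 1/24.
E[W·Z | max(W, Z) = 3] = (3 + 6 + 3 + 6 + 9) / 5 = 27/5.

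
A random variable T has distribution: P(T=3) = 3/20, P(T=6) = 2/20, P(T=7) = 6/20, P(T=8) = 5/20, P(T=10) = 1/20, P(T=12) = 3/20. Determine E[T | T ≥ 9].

23/2

P(T ≥ 9) = 1/5.
Σ over the event: 10·1/20 + 12·3/20 = 23/10.
E[T | T ≥ 9] = (23/10) / (1/5) = 23/2.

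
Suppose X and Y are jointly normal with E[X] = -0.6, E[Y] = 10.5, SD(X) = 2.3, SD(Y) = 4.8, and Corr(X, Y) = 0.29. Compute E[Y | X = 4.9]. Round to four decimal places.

The regression of Y on X has slope ρ·σ_Y/σ_X and passes through (μ_X, μ_Y).
E[Y | X=4.9] = 10.5 + (0.29)·(4.8/2.3)·(4.9 − (-0.6)) = 10.5 + (0.60522)·(5.5) = 13.8287.

13.8287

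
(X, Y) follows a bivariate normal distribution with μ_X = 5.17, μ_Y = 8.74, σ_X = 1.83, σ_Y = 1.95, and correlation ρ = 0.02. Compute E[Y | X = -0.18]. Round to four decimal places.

8.6260

The regression of Y on X has slope ρ·σ_Y/σ_X and passes through (μ_X, μ_Y).
E[Y | X=-0.18] = 8.74 + (0.02)·(1.95/1.83)·(-0.18 − (5.17)) = 8.74 + (0.021311)·(-5.35) = 8.6260.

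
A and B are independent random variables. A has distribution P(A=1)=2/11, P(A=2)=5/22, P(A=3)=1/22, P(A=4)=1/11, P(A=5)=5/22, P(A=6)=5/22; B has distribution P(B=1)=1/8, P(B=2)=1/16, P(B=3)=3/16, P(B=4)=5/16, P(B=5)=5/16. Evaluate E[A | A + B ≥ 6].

1151/271

P(A + B ≥ 6) = 271/352.
Summing A·P(x,y) over outcomes with A + B ≥ 6 gives 1151/352.
E[A | A + B ≥ 6] = (1151/352) / (271/352) = 1151/271.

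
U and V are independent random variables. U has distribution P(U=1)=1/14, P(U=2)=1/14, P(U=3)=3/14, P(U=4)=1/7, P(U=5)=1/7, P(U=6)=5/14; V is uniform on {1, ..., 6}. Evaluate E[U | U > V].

117/23

P(U > V) = 23/42.
Summing U·P(x,y) over outcomes with U > V gives 39/14.
E[U | U > V] = (39/14) / (23/42) = 117/23.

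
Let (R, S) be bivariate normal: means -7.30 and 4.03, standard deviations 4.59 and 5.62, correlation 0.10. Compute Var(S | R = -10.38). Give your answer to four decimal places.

31.2686

For a bivariate normal, Var(S | R=x) = σ_S²(1 − ρ²).
Var(S | R=-10.38) = (5.62)²·(1 − (0.10)²) = 31.5844·0.99 = 31.2686.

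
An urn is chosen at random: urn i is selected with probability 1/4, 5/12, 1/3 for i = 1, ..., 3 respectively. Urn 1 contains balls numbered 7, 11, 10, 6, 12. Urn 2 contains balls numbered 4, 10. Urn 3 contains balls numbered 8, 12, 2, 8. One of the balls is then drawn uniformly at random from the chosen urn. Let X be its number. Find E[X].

E[X | urn 1] = (7+11+10+6+12)/5 = 46/5.
E[X | urn 2] = (4+10)/2 = 7.
E[X | urn 3] = (8+12+2+8)/4 = 15/2.
E[X] = (1/4)·(46/5) + (5/12)·(7) + (1/3)·(15/2) = 463/60.

463/60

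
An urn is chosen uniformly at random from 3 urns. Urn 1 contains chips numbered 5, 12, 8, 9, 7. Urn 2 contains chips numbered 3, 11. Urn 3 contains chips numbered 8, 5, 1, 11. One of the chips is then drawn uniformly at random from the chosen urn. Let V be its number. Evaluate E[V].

E[V | urn 1] = (5+12+8+9+7)/5 = 41/5.
E[V | urn 2] = (3+11)/2 = 7.
E[V | urn 3] = (8+5+1+11)/4 = 25/4.
E[V] = (1/3)·(41/5) + (1/3)·(7) + (1/3)·(25/4) = 143/20.

143/20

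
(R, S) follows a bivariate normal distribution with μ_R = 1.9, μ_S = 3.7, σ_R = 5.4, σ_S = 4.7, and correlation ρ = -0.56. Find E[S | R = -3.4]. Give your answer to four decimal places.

6.2833

For a bivariate normal, E[S | R=x] = μ_S + ρ·(σ_S/σ_R)·(x − μ_R).
E[S | R=-3.4] = 3.7 + (-0.56)·(4.7/5.4)·(-3.4 − (1.9)) = 3.7 + (-0.48741)·(-5.3) = 6.2833.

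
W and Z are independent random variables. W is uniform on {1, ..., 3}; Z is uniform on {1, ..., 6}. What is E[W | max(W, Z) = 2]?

P(max(W, Z) = 2) = 1/6.
Summing W·P(x,y) over outcomes with max(W, Z) = 2 gives 5/18.
E[W | max(W, Z) = 2] = (5/18) / (1/6) = 5/3.

5/3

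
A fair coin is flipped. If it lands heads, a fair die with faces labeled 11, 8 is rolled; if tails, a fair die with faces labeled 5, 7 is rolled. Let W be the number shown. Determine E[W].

31/4

E[W | heads] = (11+8)/2 = 19/2.
E[W | tails] = (5+7)/2 = 6.
E[W] = (1/2)·(19/2) + (1/2)·(6) = 31/4.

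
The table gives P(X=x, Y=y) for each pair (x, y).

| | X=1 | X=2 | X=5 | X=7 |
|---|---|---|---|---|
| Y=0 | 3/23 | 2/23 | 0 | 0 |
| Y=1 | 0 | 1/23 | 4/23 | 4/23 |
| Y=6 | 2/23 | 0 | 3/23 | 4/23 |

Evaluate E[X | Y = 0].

P(Y = 0) = 5/23.
Σ X·P over the event = 1·(3/23) + 2·(2/23) = 7/23.
E[X | Y = 0] = (7/23) / (5/23) = 7/5.

7/5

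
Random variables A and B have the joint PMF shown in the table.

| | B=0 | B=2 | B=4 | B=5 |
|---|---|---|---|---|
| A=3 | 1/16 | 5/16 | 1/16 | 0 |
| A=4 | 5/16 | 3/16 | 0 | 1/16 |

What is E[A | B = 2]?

27/8

P(B = 2) = 1/2.
Σ A·P over the event = 3·(5/16) + 4·(3/16) = 27/16.
E[A | B = 2] = (27/16) / (1/2) = 27/8.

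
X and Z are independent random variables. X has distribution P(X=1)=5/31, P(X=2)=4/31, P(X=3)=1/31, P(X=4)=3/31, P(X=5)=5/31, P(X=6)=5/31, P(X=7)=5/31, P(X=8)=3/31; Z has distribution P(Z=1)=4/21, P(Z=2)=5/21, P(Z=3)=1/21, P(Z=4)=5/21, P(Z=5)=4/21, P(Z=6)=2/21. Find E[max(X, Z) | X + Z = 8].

P(X + Z = 8) = 11/93.
Summing max(X,Z)·P(x,y) over outcomes with X + Z = 8 gives 443/651.
E[max(X, Z) | X + Z = 8] = (443/651) / (11/93) = 443/77.

443/77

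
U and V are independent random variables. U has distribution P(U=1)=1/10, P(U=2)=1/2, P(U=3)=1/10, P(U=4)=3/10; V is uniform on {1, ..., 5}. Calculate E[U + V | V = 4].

33/5

P(V = 4) = 1/5.
Summing (U+V)·P(x,y) over outcomes with V = 4 gives 33/25.
E[U + V | V = 4] = (33/25) / (1/5) = 33/5.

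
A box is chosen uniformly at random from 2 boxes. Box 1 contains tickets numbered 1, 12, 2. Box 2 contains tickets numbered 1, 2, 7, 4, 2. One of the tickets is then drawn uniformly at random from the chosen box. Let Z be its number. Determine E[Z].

41/10

E[Z | box 1] = (1+12+2)/3 = 5.
E[Z | box 2] = (1+2+7+4+2)/5 = 16/5.
By the law of total expectation,
E[Z] = (1/2)·(5) + (1/2)·(16/5) = 41/10.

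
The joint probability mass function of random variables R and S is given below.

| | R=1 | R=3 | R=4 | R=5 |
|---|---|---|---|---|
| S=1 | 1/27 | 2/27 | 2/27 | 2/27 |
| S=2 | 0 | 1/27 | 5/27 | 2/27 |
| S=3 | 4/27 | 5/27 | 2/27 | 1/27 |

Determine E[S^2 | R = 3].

51/8

P(R = 3) = 8/27.
Σ S^2·P over the event = 1·(2/27) + 4·(1/27) + 9·(5/27) = 17/9.
E[S^2 | R = 3] = (17/9) / (8/27) = 51/8.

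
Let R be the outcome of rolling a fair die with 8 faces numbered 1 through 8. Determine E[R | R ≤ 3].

2

Given R ≤ 3, R is equally likely to be any of {1, 2, 3}.
E[R | R ≤ 3] = (1 + 2 + 3) / 3 = 2.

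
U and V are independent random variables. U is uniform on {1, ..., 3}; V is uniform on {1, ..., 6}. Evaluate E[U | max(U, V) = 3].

12/5

Outcomes with max(U, V) = 3: (1,3), (2,3), (3,1), (3,2), (3,3), each with probability 1/18.
E[U | max(U, V) = 3] = (1 + 2 + 3 + 3 + 3) / 5 = 12/5.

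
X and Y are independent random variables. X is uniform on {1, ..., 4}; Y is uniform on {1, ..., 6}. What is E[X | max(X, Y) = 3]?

P(max(X, Y) = 3) = 5/24.
Summing X·P(x,y) over outcomes with max(X, Y) = 3 gives 1/2.
E[X | max(X, Y) = 3] = (1/2) / (5/24) = 12/5.

12/5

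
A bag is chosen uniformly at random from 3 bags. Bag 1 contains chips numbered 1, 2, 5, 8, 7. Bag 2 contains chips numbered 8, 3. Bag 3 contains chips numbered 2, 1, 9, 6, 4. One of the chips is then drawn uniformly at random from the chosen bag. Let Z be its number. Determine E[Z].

E[Z | bag 1] = (1+2+5+8+7)/5 = 23/5.
E[Z | bag 2] = (8+3)/2 = 11/2.
E[Z | bag 3] = (2+1+9+6+4)/5 = 22/5.
E[Z] = (1/3)·(23/5) + (1/3)·(11/2) + (1/3)·(22/5) = 29/6.

29/6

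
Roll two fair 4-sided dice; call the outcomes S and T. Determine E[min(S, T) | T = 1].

P(T = 1) = 1/4.
Summing min(S,T)·P(x,y) over outcomes with T = 1 gives 1/4.
E[min(S, T) | T = 1] = (1/4) / (1/4) = 1.

1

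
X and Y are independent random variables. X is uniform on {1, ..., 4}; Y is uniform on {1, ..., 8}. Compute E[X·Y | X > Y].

35/6

P(X > Y) = 3/16.
Summing XY·P(x,y) over outcomes with X > Y gives 35/32.
E[X·Y | X > Y] = (35/32) / (3/16) = 35/6.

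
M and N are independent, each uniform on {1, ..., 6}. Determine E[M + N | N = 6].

19/2

Outcomes with N = 6: (1,6), (2,6), (3,6), (4,6), (5,6), (6,6), each with probability 1/36.
E[M + N | N = 6] = (7 + 8 + 9 + 10 + 11 + 12) / 6 = 19/2.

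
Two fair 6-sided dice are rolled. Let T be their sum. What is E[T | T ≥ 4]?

P(T ≥ 4) = 11/12.
E[T | T ≥ 4] = (61/9) / (11/12) = 244/33.

244/33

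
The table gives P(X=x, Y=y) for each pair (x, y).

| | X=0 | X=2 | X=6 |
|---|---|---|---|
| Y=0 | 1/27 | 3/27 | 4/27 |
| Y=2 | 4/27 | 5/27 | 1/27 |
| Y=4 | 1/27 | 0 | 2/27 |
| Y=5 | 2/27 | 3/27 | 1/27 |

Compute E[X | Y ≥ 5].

2

P(Y ≥ 5) = 2/9.
Summing X·P(X=x,Y=y) over the conditioning event gives 4/9.
E[X | Y ≥ 5] = (4/9) / (2/9) = 2.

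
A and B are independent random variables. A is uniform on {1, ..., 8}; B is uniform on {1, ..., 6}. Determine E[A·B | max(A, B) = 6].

P(max(A, B) = 6) = 11/48.
Summing AB·P(x,y) over outcomes with max(A, B) = 6 gives 9/2.
E[A·B | max(A, B) = 6] = (9/2) / (11/48) = 216/11.

216/11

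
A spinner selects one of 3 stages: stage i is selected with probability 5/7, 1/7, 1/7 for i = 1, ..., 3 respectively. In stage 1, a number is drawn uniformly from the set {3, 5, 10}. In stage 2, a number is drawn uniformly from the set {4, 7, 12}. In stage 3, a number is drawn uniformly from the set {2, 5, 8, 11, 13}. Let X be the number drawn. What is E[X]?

682/105

E[X | stage 1] = (3+5+10)/3 = 6.
E[X | stage 2] = (4+7+12)/3 = 23/3.
E[X | stage 3] = (2+5+8+11+13)/5 = 39/5.
E[X] = (5/7)·(6) + (1/7)·(23/3) + (1/7)·(39/5) = 682/105.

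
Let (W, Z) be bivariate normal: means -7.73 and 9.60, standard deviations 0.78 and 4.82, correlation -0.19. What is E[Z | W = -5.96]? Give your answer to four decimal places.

For a bivariate normal, E[Z | W=x] = μ_Z + ρ·(σ_Z/σ_W)·(x − μ_W).
E[Z | W=-5.96] = 9.60 + (-0.19)·(4.82/0.78)·(-5.96 − (-7.73)) = 9.60 + (-1.1741)·(1.77) = 7.5218.

7.5218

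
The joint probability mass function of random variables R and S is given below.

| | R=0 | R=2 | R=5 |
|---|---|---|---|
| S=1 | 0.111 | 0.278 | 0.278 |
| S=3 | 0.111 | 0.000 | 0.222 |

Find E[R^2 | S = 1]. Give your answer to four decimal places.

12.0870

P(S = 1) = 0.667.
Σ R^2·P over the event = 0·(0.111) + 4·(0.278) + 25·(0.278) = 8.062.
E[R^2 | S = 1] = (8.062) / (0.667) = 12.0870.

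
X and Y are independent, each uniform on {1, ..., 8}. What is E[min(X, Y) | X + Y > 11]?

P(X + Y > 11) = 15/64.
Summing min(X,Y)·P(x,y) over outcomes with X + Y > 11 gives 87/64.
E[min(X, Y) | X + Y > 11] = (87/64) / (15/64) = 29/5.

29/5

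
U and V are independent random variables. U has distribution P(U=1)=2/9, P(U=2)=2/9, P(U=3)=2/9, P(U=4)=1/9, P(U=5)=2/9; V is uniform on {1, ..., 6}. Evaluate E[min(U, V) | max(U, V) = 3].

P(max(U, V) = 3) = 5/27.
Summing min(U,V)·P(x,y) over outcomes with max(U, V) = 3 gives 1/3.
E[min(U, V) | max(U, V) = 3] = (1/3) / (5/27) = 9/5.

9/5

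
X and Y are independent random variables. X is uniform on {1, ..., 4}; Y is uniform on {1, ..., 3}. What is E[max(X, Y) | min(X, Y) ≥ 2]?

19/6

Outcomes with min(X, Y) ≥ 2: (2,2), (2,3), (3,2), (3,3), (4,2), (4,3), each with probability 1/12.
E[max(X, Y) | min(X, Y) ≥ 2] = (2 + 3 + 3 + 3 + 4 + 4) / 6 = 19/6.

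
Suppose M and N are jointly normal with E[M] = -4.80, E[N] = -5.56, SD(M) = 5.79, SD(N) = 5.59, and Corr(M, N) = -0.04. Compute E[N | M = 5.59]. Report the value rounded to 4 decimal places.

For a bivariate normal, E[N | M=x] = μ_N + ρ·(σ_N/σ_M)·(x − μ_M).
E[N | M=5.59] = -5.56 + (-0.04)·(5.59/5.79)·(5.59 − (-4.80)) = -5.56 + (-0.038618)·(10.39) = -5.9612.

-5.9612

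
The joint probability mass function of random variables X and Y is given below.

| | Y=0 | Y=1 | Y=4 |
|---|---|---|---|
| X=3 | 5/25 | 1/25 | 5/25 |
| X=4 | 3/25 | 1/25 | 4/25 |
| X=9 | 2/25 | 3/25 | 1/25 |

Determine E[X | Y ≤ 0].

P(Y ≤ 0) = 2/5.
Summing X·P(X=x,Y=y) over the conditioning event gives 9/5.
E[X | Y ≤ 0] = (9/5) / (2/5) = 9/2.

9/2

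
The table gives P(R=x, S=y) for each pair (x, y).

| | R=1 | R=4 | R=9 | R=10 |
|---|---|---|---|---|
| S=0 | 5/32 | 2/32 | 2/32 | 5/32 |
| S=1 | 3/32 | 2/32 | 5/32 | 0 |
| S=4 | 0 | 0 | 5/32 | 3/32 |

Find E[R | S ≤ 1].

P(S ≤ 1) = 3/4.
Σ R·P over the event = 1·(5/32) + 1·(3/32) + 4·(2/32) + 4·(2/32) + 9·(2/32) + 9·(5/32) + 10·(5/32) = 137/32.
E[R | S ≤ 1] = (137/32) / (3/4) = 137/24.

137/24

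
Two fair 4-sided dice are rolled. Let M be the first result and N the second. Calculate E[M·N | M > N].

35/6

P(M > N) = 3/8.
Summing MN·P(x,y) over outcomes with M > N gives 35/16.
E[M·N | M > N] = (35/16) / (3/8) = 35/6.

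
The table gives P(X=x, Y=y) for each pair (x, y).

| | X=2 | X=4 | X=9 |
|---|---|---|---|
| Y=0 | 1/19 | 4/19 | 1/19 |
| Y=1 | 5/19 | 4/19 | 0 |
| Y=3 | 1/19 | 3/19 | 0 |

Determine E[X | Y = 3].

7/2

P(Y = 3) = 4/19.
Σ X·P over the event = 2·(1/19) + 4·(3/19) = 14/19.
E[X | Y = 3] = (14/19) / (4/19) = 7/2.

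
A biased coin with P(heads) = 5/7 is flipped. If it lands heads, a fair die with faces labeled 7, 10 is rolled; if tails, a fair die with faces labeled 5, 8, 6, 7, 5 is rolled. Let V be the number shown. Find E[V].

549/70

E[V | heads] = (7+10)/2 = 17/2.
E[V | tails] = (5+8+6+7+5)/5 = 31/5.
By the law of total expectation,
E[V] = (5/7)·(17/2) + (2/7)·(31/5) = 549/70.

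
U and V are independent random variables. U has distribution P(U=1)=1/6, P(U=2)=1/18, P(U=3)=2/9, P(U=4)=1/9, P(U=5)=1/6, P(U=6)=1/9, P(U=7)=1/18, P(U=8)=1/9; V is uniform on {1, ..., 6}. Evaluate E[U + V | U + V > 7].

109/11

P(U + V > 7) = 55/108.
Summing (U+V)·P(x,y) over outcomes with U + V > 7 gives 545/108.
E[U + V | U + V > 7] = (545/108) / (55/108) = 109/11.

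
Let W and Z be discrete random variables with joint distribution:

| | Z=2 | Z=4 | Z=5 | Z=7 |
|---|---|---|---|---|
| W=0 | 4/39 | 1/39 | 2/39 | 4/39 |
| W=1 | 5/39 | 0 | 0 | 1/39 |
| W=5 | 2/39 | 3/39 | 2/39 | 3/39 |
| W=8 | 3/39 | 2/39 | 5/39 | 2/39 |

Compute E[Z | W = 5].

P(W = 5) = 10/39.
Summing Z·P(W=x,Z=y) over the conditioning event gives 47/39.
E[Z | W = 5] = (47/39) / (10/39) = 47/10.

47/10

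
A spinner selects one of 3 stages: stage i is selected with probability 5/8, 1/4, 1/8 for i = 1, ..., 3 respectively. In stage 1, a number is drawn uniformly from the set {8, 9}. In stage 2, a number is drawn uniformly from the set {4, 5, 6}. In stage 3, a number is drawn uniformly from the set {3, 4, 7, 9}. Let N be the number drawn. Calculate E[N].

E[N | stage 1] = (8+9)/2 = 17/2.
E[N | stage 2] = (4+5+6)/3 = 5.
E[N | stage 3] = (3+4+7+9)/4 = 23/4.
E[N] = (5/8)·(17/2) + (1/4)·(5) + (1/8)·(23/4) = 233/32.

233/32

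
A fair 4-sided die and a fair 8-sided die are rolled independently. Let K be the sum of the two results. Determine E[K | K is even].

7

P(K is even) = 1/2.
Σ over the event: 2·1/32 + 4·3/32 + 6·1/8 + 8·1/8 + 10·3/32 + 12·1/32 = 7/2.
E[K | K is even] = (7/2) / (1/2) = 7.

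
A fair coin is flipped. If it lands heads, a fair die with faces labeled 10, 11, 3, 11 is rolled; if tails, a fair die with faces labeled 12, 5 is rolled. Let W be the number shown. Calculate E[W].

E[W | heads] = (10+11+3+11)/4 = 35/4.
E[W | tails] = (12+5)/2 = 17/2.
E[W] = (1/2)·(35/4) + (1/2)·(17/2) = 69/8.

69/8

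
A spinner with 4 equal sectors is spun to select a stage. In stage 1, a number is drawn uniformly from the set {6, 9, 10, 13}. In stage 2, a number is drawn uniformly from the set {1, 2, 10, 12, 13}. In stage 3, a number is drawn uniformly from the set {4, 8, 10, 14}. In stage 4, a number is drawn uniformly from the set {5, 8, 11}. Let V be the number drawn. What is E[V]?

341/40

E[V | stage 1] = (6+9+10+13)/4 = 19/2.
E[V | stage 2] = (1+2+10+12+13)/5 = 38/5.
E[V | stage 3] = (4+8+10+14)/4 = 9.
E[V | stage 4] = (5+8+11)/3 = 8.
E[V] = (1/4)·(19/2) + (1/4)·(38/5) + (1/4)·(9) + (1/4)·(8) = 341/40.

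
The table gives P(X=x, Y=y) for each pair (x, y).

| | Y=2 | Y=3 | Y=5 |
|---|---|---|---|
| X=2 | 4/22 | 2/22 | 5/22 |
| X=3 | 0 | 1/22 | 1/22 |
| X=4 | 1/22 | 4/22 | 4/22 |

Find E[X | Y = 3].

P(Y = 3) = 7/22.
Σ X·P over the event = 2·(2/22) + 3·(1/22) + 4·(4/22) = 23/22.
E[X | Y = 3] = (23/22) / (7/22) = 23/7.

23/7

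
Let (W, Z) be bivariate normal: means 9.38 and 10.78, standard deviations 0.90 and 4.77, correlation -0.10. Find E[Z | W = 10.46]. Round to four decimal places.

E[Z | W=x] = μ_Z + ρ(σ_Z/σ_W)(x − μ_W) for jointly normal variables.
E[Z | W=10.46] = 10.78 + (-0.10)·(4.77/0.90)·(10.46 − (9.38)) = 10.78 + (-0.53)·(1.08) = 10.2076.

10.2076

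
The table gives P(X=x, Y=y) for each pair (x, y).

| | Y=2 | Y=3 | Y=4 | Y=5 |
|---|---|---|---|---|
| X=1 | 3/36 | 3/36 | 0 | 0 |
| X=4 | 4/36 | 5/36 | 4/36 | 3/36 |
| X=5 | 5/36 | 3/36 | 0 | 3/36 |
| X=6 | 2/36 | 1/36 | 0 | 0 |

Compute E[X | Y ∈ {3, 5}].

71/18

P(Y ∈ {3, 5}) = 1/2.
Σ X·P over the event = 1·(3/36) + 4·(5/36) + 4·(3/36) + 5·(3/36) + 5·(3/36) + 6·(1/36) = 71/36.
E[X | Y ∈ {3, 5}] = (71/36) / (1/2) = 71/18.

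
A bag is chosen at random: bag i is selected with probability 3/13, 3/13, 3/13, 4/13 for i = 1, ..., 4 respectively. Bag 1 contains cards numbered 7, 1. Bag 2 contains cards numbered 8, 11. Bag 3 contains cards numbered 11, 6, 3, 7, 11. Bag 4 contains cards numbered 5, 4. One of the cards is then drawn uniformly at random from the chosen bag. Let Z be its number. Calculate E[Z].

813/130

E[Z | bag 1] = (7+1)/2 = 4.
E[Z | bag 2] = (8+11)/2 = 19/2.
E[Z | bag 3] = (11+6+3+7+11)/5 = 38/5.
E[Z | bag 4] = (5+4)/2 = 9/2.
E[Z] = (3/13)·(4) + (3/13)·(19/2) + (3/13)·(38/5) + (4/13)·(9/2) = 813/130.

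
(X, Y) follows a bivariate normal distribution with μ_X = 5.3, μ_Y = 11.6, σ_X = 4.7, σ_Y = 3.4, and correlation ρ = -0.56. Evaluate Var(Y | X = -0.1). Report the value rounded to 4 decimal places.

7.9348

The conditional variance in a bivariate normal is σ_Y²(1 − ρ²), independent of x.
Var(Y | X=-0.1) = (3.4)²·(1 − (-0.56)²) = 11.56·0.6864 = 7.9348.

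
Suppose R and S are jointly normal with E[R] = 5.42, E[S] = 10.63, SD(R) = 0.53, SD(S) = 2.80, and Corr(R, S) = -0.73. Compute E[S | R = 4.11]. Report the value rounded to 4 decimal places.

15.6822

E[S | R=x] = μ_S + ρ(σ_S/σ_R)(x − μ_R) for jointly normal variables.
E[S | R=4.11] = 10.63 + (-0.73)·(2.80/0.53)·(4.11 − (5.42)) = 10.63 + (-3.856604)·(-1.31) = 15.6822.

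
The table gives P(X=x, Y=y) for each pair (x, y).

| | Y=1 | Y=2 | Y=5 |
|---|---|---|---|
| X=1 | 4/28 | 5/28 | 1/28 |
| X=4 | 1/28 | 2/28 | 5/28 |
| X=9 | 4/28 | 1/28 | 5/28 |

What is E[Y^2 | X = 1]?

49/10

P(X = 1) = 5/14.
Σ Y^2·P over the event = 1·(4/28) + 4·(5/28) + 25·(1/28) = 7/4.
E[Y^2 | X = 1] = (7/4) / (5/14) = 49/10.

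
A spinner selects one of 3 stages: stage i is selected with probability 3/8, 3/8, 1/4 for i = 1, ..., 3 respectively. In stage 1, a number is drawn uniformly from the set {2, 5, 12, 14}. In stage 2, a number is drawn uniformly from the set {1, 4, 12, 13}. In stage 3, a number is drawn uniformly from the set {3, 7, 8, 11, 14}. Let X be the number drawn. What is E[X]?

1289/160

E[X | stage 1] = (2+5+12+14)/4 = 33/4.
E[X | stage 2] = (1+4+12+13)/4 = 15/2.
E[X | stage 3] = (3+7+8+11+14)/5 = 43/5.
By the law of total expectation,
E[X] = (3/8)·(33/4) + (3/8)·(15/2) + (1/4)·(43/5) = 1289/160.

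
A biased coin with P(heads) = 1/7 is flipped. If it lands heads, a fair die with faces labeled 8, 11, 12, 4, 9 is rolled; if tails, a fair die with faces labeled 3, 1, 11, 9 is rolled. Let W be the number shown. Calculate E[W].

32/5

E[W | heads] = (8+11+12+4+9)/5 = 44/5.
E[W | tails] = (3+1+11+9)/4 = 6.
By the law of total expectation,
E[W] = (1/7)·(44/5) + (6/7)·(6) = 32/5.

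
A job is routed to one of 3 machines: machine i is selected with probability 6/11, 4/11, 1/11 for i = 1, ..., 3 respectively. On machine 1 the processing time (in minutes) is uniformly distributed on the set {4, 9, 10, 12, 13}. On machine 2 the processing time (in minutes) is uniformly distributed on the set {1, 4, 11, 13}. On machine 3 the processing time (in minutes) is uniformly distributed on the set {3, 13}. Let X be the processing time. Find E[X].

E[X | machine 1] = (4+9+10+12+13)/5 = 48/5.
E[X | machine 2] = (1+4+11+13)/4 = 29/4.
E[X | machine 3] = (3+13)/2 = 8.
By the law of total expectation,
E[X] = (6/11)·(48/5) + (4/11)·(29/4) + (1/11)·(8) = 43/5.

43/5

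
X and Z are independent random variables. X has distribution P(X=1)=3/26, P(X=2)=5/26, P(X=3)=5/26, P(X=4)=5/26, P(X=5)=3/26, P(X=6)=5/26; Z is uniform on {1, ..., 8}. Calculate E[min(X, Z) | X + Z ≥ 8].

P(X + Z ≥ 8) = 119/208.
Summing min(X,Z)·P(x,y) over outcomes with X + Z ≥ 8 gives 437/208.
E[min(X, Z) | X + Z ≥ 8] = (437/208) / (119/208) = 437/119.

437/119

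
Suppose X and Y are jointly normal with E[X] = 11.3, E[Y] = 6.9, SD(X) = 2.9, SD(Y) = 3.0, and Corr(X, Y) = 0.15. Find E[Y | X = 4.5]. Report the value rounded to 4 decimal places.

5.8448

For a bivariate normal, E[Y | X=x] = μ_Y + ρ·(σ_Y/σ_X)·(x − μ_X).
E[Y | X=4.5] = 6.9 + (0.15)·(3.0/2.9)·(4.5 − (11.3)) = 6.9 + (0.15517)·(-6.8) = 5.8448.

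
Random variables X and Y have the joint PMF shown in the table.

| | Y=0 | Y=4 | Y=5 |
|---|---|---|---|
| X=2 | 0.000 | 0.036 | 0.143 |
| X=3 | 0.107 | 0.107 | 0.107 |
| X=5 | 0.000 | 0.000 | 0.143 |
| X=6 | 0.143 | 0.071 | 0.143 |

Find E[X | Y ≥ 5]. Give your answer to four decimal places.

P(Y ≥ 5) = 0.536.
Σ X·P over the event = 2·(0.143) + 3·(0.107) + 5·(0.143) + 6·(0.143) = 2.180.
E[X | Y ≥ 5] = (2.180) / (0.536) = 4.0672.

4.0672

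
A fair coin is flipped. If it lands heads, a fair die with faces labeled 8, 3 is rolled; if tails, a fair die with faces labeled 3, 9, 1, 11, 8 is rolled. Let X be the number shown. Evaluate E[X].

119/20

E[X | heads] = (8+3)/2 = 11/2.
E[X | tails] = (3+9+1+11+8)/5 = 32/5.
E[X] = (1/2)·(11/2) + (1/2)·(32/5) = 119/20.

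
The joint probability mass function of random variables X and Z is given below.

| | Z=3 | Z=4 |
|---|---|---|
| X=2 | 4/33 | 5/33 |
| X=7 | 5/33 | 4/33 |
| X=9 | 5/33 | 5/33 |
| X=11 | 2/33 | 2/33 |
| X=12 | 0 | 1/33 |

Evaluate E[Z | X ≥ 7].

7/2

P(X ≥ 7) = 8/11.
Σ Z·P over the event = 3·(5/33) + 4·(4/33) + 3·(5/33) + 4·(5/33) + 3·(2/33) + 4·(2/33) + 4·(1/33) = 28/11.
E[Z | X ≥ 7] = (28/11) / (8/11) = 7/2.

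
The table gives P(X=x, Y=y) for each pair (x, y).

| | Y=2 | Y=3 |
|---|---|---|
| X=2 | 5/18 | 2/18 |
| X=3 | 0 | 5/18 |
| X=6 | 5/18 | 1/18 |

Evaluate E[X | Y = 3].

P(Y = 3) = 4/9.
Summing X·P(X=x,Y=y) over the conditioning event gives 25/18.
E[X | Y = 3] = (25/18) / (4/9) = 25/8.

25/8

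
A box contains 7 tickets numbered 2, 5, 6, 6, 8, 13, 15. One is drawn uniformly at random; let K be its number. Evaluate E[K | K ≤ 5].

P(K ≤ 5) = 2/7.
Σ over the event: 2·1/7 + 5·1/7 = 1.
E[K | K ≤ 5] = (1) / (2/7) = 7/2.

7/2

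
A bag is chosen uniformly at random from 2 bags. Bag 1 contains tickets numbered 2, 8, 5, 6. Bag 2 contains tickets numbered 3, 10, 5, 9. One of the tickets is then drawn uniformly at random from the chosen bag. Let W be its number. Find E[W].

E[W | bag 1] = (2+8+5+6)/4 = 21/4.
E[W | bag 2] = (3+10+5+9)/4 = 27/4.
E[W] = (1/2)·(21/4) + (1/2)·(27/4) = 6.

6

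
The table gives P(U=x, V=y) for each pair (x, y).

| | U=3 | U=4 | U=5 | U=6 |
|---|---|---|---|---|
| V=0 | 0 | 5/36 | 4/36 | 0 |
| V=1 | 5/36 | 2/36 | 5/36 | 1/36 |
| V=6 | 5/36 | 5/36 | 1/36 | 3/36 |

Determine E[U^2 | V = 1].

238/13

P(V = 1) = 13/36.
Σ U^2·P over the event = 9·(5/36) + 16·(2/36) + 25·(5/36) + 36·(1/36) = 119/18.
E[U^2 | V = 1] = (119/18) / (13/36) = 238/13.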